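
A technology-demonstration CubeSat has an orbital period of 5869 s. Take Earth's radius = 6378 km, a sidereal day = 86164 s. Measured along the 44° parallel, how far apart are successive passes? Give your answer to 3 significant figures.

1960 km

Node shift per orbit = (5869.0/86164) × 360° = 24.52°.
Equatorial spacing = 24.52 × 111.3 km/° = 2730 km.
At 44° latitude, spacing = 2730 × cos(44°) = 1964 km.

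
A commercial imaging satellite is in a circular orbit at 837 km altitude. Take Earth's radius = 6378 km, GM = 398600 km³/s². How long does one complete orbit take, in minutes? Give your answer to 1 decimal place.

101.7 min

Semi-major axis a = 6378 + 837 = 7215 km. Period T = 2π√(a³/μ) = 2π√(7215³/398600) = 6099.1 s = 101.65 min.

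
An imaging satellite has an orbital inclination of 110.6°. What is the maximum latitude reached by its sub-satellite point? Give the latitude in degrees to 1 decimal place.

Retrograde orbit: the ground track reaches ±(180° − i) = ±(180 − 110.6) = ±69.4°.

69.4°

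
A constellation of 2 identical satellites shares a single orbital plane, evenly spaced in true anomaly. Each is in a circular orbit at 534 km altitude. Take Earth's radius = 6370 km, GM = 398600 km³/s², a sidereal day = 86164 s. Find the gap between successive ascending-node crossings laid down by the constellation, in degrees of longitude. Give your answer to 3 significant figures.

Semi-major axis a = 6370 + 534 = 6904 km. Period T = 2π√(a³/μ) = 2π√(6904³/398600) = 5709.0 s = 95.15 min.
Single-satellite node shift = (5709.0/86164) × 360° = 23.85°.
With 2 satellites evenly phased, successive equator crossings are 23.85/2 = 11.926° apart.

11.9°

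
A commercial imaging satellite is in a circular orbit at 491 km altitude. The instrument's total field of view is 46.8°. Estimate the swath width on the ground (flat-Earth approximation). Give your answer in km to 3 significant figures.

425 km

Half-angle = 46.8°/2 = 23.4°.
Swath width ≈ 2h·tan(θ/2) = 2 × 491 × tan(23.4°) = 424.9 km.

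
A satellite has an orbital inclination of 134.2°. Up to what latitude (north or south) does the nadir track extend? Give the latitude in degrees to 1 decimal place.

45.8°

Retrograde orbit: the ground track reaches ±(180° − i) = ±(180 − 134.2) = ±45.8°.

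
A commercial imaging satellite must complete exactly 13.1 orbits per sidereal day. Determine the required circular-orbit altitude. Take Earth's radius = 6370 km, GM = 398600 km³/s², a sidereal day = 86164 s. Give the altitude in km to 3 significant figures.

1220 km

Required period T = 86164 / 13.1 = 6577.4 s.
From T = 2π√(a³/μ): a = (μ T²/4π²)^(1/3) = (398600 × 6577.4² / 4π²)^(1/3) = 7587 km.
Altitude h = a − R = 7587 − 6370 = 1217 km.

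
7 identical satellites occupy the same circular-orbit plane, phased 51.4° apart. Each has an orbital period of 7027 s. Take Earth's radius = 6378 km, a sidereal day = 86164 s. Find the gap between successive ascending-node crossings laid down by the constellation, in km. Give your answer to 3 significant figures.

467 km

Single-satellite node shift = (7027.0/86164) × 360° = 29.36°.
With 7 satellites evenly phased, successive equator crossings are 29.36/7 = 4.194° apart.
That is 4.194 × 111.3 = 467 km at the equator.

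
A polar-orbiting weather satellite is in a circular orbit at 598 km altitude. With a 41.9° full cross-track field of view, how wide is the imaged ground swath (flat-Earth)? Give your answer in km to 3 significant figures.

Half-angle = 41.9°/2 = 20.95°.
Swath width ≈ 2h·tan(θ/2) = 2 × 598 × tan(20.95°) = 457.9 km.

458 km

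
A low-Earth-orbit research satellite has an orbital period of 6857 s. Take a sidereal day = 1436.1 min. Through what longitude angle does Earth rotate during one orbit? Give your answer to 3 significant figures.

28.6°

During one orbit Earth rotates (6857.0 / 86166) × 360° = 28.65°.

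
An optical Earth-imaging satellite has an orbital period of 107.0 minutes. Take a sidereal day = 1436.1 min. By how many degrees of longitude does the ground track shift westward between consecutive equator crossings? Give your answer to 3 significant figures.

T = 107.0 min = 6420.0 s.
During one orbit Earth rotates (6420.0 / 86166) × 360° = 26.82°.

26.8°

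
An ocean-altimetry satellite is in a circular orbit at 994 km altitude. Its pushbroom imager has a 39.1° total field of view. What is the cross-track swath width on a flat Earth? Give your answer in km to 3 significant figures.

Half-angle = 39.1°/2 = 19.55°.
Swath width ≈ 2h·tan(θ/2) = 2 × 994 × tan(19.55°) = 705.9 km.

706 km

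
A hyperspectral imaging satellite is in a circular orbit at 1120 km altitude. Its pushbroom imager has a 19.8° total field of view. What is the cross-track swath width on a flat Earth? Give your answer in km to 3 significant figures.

391 km

Half-angle = 19.8°/2 = 9.9°.
Swath width ≈ 2h·tan(θ/2) = 2 × 1120 × tan(9.9°) = 390.9 km.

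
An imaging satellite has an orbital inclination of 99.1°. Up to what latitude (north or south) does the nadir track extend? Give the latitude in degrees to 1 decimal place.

80.9°

Retrograde orbit: the ground track reaches ±(180° − i) = ±(180 − 99.1) = ±80.9°.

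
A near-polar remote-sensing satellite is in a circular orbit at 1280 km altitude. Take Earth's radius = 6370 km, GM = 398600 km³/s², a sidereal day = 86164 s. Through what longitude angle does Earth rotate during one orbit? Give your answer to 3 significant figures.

Semi-major axis a = 6370 + 1280 = 7650 km. Period T = 2π√(a³/μ) = 2π√(7650³/398600) = 6658.9 s = 110.98 min.
During one orbit Earth rotates (6658.9 / 86164) × 360° = 27.82°.

27.8°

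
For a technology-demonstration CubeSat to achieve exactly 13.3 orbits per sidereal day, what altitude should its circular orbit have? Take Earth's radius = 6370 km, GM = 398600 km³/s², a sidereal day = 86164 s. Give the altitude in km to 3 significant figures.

Required period T = 86164 / 13.3 = 6478.5 s.
From T = 2π√(a³/μ): a = (μ T²/4π²)^(1/3) = (398600 × 6478.5² / 4π²)^(1/3) = 7511 km.
Altitude h = a − R = 7511 − 6370 = 1141 km.

1140 km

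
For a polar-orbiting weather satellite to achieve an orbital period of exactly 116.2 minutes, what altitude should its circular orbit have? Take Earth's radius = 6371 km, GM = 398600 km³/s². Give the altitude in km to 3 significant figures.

T = 116.2 min = 6972.0 s.
From T = 2π√(a³/μ): a = (μ T²/4π²)^(1/3) = (398600 × 6972.0² / 4π²)^(1/3) = 7888 km.
Altitude h = a − R = 7888 − 6371 = 1517 km.

1520 km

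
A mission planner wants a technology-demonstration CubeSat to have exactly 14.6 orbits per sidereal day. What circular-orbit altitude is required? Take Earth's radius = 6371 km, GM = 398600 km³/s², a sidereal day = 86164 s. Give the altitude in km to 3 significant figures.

Required period T = 86164 / 14.6 = 5901.6 s.
From T = 2π√(a³/μ): a = (μ T²/4π²)^(1/3) = (398600 × 5901.6² / 4π²)^(1/3) = 7058 km.
Altitude h = a − R = 7058 − 6371 = 687 km.

687 km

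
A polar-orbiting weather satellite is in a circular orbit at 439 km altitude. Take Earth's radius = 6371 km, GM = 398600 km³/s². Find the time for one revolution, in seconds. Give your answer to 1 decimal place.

5592.8 seconds

Semi-major axis a = 6371 + 439 = 6810 km. Period T = 2π√(a³/μ) = 2π√(6810³/398600) = 5592.8 s = 93.21 min.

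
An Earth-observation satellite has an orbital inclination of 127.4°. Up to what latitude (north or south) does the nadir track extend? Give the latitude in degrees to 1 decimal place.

52.6°

Retrograde orbit: the ground track reaches ±(180° − i) = ±(180 − 127.4) = ±52.6°.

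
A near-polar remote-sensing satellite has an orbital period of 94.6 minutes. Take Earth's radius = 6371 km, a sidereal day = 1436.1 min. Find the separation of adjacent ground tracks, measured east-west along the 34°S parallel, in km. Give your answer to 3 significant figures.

2190 km

T = 94.6 min = 5676.0 s.
Node shift per orbit = (5676.0/86166) × 360° = 23.71°.
Equatorial spacing = 23.71 × 111.2 km/° = 2637 km.
At 34° latitude, spacing = 2637 × cos(34°) = 2186 km.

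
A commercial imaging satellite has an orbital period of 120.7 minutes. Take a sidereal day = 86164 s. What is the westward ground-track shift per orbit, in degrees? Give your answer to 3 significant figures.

30.3°

T = 120.7 min = 7242.0 s.
During one orbit Earth rotates (7242.0 / 86164) × 360° = 30.26°.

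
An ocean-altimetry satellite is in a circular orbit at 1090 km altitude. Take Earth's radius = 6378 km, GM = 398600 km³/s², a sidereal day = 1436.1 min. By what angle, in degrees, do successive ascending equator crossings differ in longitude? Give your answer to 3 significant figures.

26.8°

Semi-major axis a = 6378 + 1090 = 7468 km. Period T = 2π√(a³/μ) = 2π√(7468³/398600) = 6422.7 s = 107.05 min.
During one orbit Earth rotates (6422.7 / 86166) × 360° = 26.83°.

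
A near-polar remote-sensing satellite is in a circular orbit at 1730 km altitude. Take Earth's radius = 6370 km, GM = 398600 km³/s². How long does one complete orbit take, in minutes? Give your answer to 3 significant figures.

Semi-major axis a = 6370 + 1730 = 8100 km. Period T = 2π√(a³/μ) = 2π√(8100³/398600) = 7255.0 s = 120.92 min.

121 min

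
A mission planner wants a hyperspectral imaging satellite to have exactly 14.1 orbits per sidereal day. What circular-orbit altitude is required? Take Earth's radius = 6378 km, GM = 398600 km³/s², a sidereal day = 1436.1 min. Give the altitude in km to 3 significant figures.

Required period T = 86166 / 14.1 = 6111.1 s.
From T = 2π√(a³/μ): a = (μ T²/4π²)^(1/3) = (398600 × 6111.1² / 4π²)^(1/3) = 7224 km.
Altitude h = a − R = 7224 − 6378 = 846 km.

846 km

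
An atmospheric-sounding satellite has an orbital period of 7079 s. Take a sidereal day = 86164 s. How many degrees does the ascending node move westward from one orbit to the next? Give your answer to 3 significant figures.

29.6°

During one orbit Earth rotates (7079.0 / 86164) × 360° = 29.58°.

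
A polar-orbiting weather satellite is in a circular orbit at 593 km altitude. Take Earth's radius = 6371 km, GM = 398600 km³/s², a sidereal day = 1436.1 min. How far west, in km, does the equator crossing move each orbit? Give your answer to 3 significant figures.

2690 km

Semi-major axis a = 6371 + 593 = 6964 km. Period T = 2π√(a³/μ) = 2π√(6964³/398600) = 5783.6 s = 96.39 min.
During one orbit Earth rotates (5783.6 / 86166) × 360° = 24.16°.
At the equator that is 24.16° × (2π·6371/360) km/° = 24.16 × 111.2 = 2687 km.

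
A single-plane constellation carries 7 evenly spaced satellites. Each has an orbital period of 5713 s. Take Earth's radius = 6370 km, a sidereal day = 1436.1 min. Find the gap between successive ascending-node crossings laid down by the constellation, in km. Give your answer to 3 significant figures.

379 km

Single-satellite node shift = (5713.0/86166) × 360° = 23.87°.
With 7 satellites evenly phased, successive equator crossings are 23.87/7 = 3.410° apart.
That is 3.410 × 111.2 = 379 km at the equator.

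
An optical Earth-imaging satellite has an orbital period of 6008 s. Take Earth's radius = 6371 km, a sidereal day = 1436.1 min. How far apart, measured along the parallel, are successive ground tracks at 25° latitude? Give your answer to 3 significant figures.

2530 km

Node shift per orbit = (6008.0/86166) × 360° = 25.10°.
Equatorial spacing = 25.10 × 111.2 km/° = 2791 km.
At 25° latitude, spacing = 2791 × cos(25°) = 2530 km.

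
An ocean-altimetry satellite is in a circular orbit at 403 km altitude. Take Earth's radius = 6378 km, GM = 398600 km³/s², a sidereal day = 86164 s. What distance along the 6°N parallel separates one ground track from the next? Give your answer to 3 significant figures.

Semi-major axis a = 6378 + 403 = 6781 km. Period T = 2π√(a³/μ) = 2π√(6781³/398600) = 5557.1 s = 92.62 min.
Node shift per orbit = (5557.1/86164) × 360° = 23.22°.
Equatorial spacing = 23.22 × 111.3 km/° = 2585 km.
At 6° latitude, spacing = 2585 × cos(6°) = 2570 km.

2570 km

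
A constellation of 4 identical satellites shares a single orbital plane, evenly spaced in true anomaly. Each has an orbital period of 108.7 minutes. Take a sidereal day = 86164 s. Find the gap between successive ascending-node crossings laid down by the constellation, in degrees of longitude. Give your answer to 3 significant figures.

6.81°

T = 108.7 min = 6522.0 s.
Single-satellite node shift = (6522.0/86164) × 360° = 27.25°.
With 4 satellites evenly phased, successive equator crossings are 27.25/4 = 6.812° apart.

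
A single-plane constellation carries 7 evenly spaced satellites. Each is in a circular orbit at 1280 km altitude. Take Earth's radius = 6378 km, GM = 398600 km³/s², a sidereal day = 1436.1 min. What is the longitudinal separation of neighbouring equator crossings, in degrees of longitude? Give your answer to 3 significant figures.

3.98°

Semi-major axis a = 6378 + 1280 = 7658 km. Period T = 2π√(a³/μ) = 2π√(7658³/398600) = 6669.4 s = 111.16 min.
Single-satellite node shift = (6669.4/86166) × 360° = 27.86°.
With 7 satellites evenly phased, successive equator crossings are 27.86/7 = 3.981° apart.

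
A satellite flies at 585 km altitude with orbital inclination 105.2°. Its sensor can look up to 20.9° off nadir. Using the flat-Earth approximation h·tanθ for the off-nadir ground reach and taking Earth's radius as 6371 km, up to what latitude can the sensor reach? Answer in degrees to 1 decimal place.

76.8°

Retrograde orbit: the ground track reaches ±(180° − i) = ±(180 − 105.2) = ±74.8°.
Sensor half-swath on the ground ≈ 585·tan(20.9°) = 223 km = 2.01° of latitude.
Maximum observable latitude ≈ 74.8 + 2.01 = 76.8°.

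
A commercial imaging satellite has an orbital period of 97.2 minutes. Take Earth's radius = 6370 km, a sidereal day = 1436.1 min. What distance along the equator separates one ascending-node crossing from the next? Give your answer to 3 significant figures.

2710 km

T = 97.2 min = 5832.0 s.
During one orbit Earth rotates (5832.0 / 86166) × 360° = 24.37°.
At the equator that is 24.37° × (2π·6370/360) km/° = 24.37 × 111.2 = 2709 km.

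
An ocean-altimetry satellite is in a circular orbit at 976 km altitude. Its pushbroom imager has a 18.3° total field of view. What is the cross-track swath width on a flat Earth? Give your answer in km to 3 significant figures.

314 km

Half-angle = 18.3°/2 = 9.15°.
Swath width ≈ 2h·tan(θ/2) = 2 × 976 × tan(9.15°) = 314.4 km.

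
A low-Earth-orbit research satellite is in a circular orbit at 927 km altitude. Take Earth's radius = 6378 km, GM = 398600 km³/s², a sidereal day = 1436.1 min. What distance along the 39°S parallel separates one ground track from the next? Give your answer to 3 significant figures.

2250 km

Semi-major axis a = 6378 + 927 = 7305 km. Period T = 2π√(a³/μ) = 2π√(7305³/398600) = 6213.6 s = 103.56 min.
Node shift per orbit = (6213.6/86166) × 360° = 25.96°.
Equatorial spacing = 25.96 × 111.3 km/° = 2890 km.
At 39° latitude, spacing = 2890 × cos(39°) = 2246 km.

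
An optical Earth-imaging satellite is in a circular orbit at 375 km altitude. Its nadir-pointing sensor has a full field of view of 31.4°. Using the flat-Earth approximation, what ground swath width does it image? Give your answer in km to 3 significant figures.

Half-angle = 31.4°/2 = 15.7°.
Swath width ≈ 2h·tan(θ/2) = 2 × 375 × tan(15.7°) = 210.8 km.

211 km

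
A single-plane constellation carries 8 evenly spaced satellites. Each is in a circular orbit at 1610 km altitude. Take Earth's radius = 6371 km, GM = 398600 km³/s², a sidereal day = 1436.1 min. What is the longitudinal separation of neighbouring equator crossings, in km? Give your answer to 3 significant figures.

Semi-major axis a = 6371 + 1610 = 7981 km. Period T = 2π√(a³/μ) = 2π√(7981³/398600) = 7095.7 s = 118.26 min.
Single-satellite node shift = (7095.7/86166) × 360° = 29.65°.
With 8 satellites evenly phased, successive equator crossings are 29.65/8 = 3.706° apart.
That is 3.706 × 111.2 = 412 km at the equator.

412 km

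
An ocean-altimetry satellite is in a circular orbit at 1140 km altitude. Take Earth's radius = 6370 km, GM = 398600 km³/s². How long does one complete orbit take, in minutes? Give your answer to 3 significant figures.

108 min

Semi-major axis a = 6370 + 1140 = 7510 km. Period T = 2π√(a³/μ) = 2π√(7510³/398600) = 6477.0 s = 107.95 min.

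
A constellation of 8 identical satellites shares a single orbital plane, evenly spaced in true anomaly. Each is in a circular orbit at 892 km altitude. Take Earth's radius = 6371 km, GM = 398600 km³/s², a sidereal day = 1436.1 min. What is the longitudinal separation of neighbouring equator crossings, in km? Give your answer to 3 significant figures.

Semi-major axis a = 6371 + 892 = 7263 km. Period T = 2π√(a³/μ) = 2π√(7263³/398600) = 6160.1 s = 102.67 min.
Single-satellite node shift = (6160.1/86166) × 360° = 25.74°.
With 8 satellites evenly phased, successive equator crossings are 25.74/8 = 3.217° apart.
That is 3.217 × 111.2 = 358 km at the equator.

358 km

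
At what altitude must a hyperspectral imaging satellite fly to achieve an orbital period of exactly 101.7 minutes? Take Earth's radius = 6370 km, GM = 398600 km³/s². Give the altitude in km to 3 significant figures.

847 km

T = 101.7 min = 6102.0 s.
From T = 2π√(a³/μ): a = (μ T²/4π²)^(1/3) = (398600 × 6102.0² / 4π²)^(1/3) = 7217 km.
Altitude h = a − R = 7217 − 6370 = 847 km.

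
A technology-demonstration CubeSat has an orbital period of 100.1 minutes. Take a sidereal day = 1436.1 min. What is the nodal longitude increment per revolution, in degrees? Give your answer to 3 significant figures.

T = 100.1 min = 6006.0 s.
During one orbit Earth rotates (6006.0 / 86166) × 360° = 25.09°.

25.1°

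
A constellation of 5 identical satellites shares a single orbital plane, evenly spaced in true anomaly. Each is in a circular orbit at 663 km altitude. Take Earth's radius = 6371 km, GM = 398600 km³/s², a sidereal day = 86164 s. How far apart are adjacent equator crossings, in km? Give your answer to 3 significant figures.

546 km

Semi-major axis a = 6371 + 663 = 7034 km. Period T = 2π√(a³/μ) = 2π√(7034³/398600) = 5871.0 s = 97.85 min.
Single-satellite node shift = (5871.0/86164) × 360° = 24.53°.
With 5 satellites evenly phased, successive equator crossings are 24.53/5 = 4.906° apart.
That is 4.906 × 111.2 = 546 km at the equator.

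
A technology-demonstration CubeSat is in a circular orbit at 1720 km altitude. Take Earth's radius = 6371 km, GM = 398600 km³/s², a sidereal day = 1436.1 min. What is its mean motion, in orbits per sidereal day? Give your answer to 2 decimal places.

11.90

Semi-major axis a = 6371 + 1720 = 8091 km. Period T = 2π√(a³/μ) = 2π√(8091³/398600) = 7242.9 s = 120.72 min.
Orbits per sidereal day = 86166 / 7242.9 = 11.897.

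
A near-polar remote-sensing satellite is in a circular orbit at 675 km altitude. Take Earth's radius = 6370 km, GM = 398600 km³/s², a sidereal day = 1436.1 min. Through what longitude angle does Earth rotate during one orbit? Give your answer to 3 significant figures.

Semi-major axis a = 6370 + 675 = 7045 km. Period T = 2π√(a³/μ) = 2π√(7045³/398600) = 5884.8 s = 98.08 min.
During one orbit Earth rotates (5884.8 / 86166) × 360° = 24.59°.

24.6°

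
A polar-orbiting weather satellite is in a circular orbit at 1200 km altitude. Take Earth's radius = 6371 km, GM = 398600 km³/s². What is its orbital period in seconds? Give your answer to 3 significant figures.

6560 seconds

Semi-major axis a = 6371 + 1200 = 7571 km. Period T = 2π√(a³/μ) = 2π√(7571³/398600) = 6556.0 s = 109.27 min.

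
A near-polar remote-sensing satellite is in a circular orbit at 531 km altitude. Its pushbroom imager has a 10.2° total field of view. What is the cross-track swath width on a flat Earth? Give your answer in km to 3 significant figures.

Half-angle = 10.2°/2 = 5.1°.
Swath width ≈ 2h·tan(θ/2) = 2 × 531 × tan(5.1°) = 94.8 km.

94.8 km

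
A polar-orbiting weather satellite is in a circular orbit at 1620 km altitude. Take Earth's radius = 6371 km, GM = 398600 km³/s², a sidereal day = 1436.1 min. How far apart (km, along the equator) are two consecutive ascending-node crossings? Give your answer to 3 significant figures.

Semi-major axis a = 6371 + 1620 = 7991 km. Period T = 2π√(a³/μ) = 2π√(7991³/398600) = 7109.1 s = 118.48 min.
During one orbit Earth rotates (7109.1 / 86166) × 360° = 29.70°.
At the equator that is 29.70° × (2π·6371/360) km/° = 29.70 × 111.2 = 3303 km.

3300 km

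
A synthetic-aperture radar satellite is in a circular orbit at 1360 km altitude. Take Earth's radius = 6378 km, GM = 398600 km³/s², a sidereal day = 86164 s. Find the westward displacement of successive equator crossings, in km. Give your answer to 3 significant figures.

3150 km

Semi-major axis a = 6378 + 1360 = 7738 km. Period T = 2π√(a³/μ) = 2π√(7738³/398600) = 6774.1 s = 112.90 min.
During one orbit Earth rotates (6774.1 / 86164) × 360° = 28.30°.
At the equator that is 28.30° × (2π·6378/360) km/° = 28.30 × 111.3 = 3151 km.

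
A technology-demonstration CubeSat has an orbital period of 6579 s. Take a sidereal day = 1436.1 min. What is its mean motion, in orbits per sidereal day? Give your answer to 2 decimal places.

13.10

Orbits per sidereal day = 86166 / 6579.0 = 13.097.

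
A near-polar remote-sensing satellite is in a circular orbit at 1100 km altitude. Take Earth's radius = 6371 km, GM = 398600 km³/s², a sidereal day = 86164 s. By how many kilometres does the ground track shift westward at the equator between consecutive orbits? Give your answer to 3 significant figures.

Semi-major axis a = 6371 + 1100 = 7471 km. Period T = 2π√(a³/μ) = 2π√(7471³/398600) = 6426.6 s = 107.11 min.
During one orbit Earth rotates (6426.6 / 86164) × 360° = 26.85°.
At the equator that is 26.85° × (2π·6371/360) km/° = 26.85 × 111.2 = 2986 km.

2990 km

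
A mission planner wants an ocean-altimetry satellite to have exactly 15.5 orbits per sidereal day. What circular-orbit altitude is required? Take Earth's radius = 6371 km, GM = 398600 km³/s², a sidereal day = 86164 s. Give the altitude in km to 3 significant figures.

Required period T = 86164 / 15.5 = 5559.0 s.
From T = 2π√(a³/μ): a = (μ T²/4π²)^(1/3) = (398600 × 5559.0² / 4π²)^(1/3) = 6782 km.
Altitude h = a − R = 6782 − 6371 = 411 km.

411 km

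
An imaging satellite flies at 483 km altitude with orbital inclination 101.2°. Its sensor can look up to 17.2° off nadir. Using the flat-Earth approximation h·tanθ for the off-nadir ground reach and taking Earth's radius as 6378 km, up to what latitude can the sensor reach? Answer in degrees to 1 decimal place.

80.1°

Retrograde orbit: the ground track reaches ±(180° − i) = ±(180 − 101.2) = ±78.8°.
Sensor half-swath on the ground ≈ 483·tan(17.2°) = 150 km = 1.34° of latitude.
Maximum observable latitude ≈ 78.8 + 1.34 = 80.1°.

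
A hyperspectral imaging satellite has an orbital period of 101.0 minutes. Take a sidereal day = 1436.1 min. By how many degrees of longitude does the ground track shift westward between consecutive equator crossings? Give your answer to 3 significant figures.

25.3°

T = 101.0 min = 6060.0 s.
During one orbit Earth rotates (6060.0 / 86166) × 360° = 25.32°.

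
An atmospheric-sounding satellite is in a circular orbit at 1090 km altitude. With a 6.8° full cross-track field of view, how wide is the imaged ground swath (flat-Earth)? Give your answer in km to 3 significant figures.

Half-angle = 6.8°/2 = 3.4°.
Swath width ≈ 2h·tan(θ/2) = 2 × 1090 × tan(3.4°) = 129.5 km.

130 km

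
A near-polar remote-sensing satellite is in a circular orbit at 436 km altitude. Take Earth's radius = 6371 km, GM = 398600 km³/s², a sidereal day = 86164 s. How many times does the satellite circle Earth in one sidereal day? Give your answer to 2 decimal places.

Semi-major axis a = 6371 + 436 = 6807 km. Period T = 2π√(a³/μ) = 2π√(6807³/398600) = 5589.1 s = 93.15 min.
Orbits per sidereal day = 86164 / 5589.1 = 15.416.

15.42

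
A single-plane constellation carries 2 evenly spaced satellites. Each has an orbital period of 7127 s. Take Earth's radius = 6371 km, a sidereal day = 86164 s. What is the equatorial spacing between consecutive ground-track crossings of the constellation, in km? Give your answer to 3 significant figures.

Single-satellite node shift = (7127.0/86164) × 360° = 29.78°.
With 2 satellites evenly phased, successive equator crossings are 29.78/2 = 14.889° apart.
That is 14.889 × 111.2 = 1656 km at the equator.

1660 km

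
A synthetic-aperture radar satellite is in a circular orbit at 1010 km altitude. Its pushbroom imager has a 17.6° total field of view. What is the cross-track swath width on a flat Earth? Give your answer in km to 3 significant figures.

313 km

Half-angle = 17.6°/2 = 8.8°.
Swath width ≈ 2h·tan(θ/2) = 2 × 1010 × tan(8.8°) = 312.7 km.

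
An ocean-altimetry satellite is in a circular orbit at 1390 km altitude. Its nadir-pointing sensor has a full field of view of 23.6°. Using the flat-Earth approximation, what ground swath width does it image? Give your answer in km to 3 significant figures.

Half-angle = 23.6°/2 = 11.8°.
Swath width ≈ 2h·tan(θ/2) = 2 × 1390 × tan(11.8°) = 580.8 km.

581 km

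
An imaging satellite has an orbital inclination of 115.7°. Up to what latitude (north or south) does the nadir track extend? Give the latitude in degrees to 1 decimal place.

64.3°

Retrograde orbit: the ground track reaches ±(180° − i) = ±(180 − 115.7) = ±64.3°.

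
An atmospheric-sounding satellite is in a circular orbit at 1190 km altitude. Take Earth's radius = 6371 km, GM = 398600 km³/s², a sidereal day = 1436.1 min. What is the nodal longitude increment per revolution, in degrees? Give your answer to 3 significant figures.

Semi-major axis a = 6371 + 1190 = 7561 km. Period T = 2π√(a³/μ) = 2π√(7561³/398600) = 6543.0 s = 109.05 min.
During one orbit Earth rotates (6543.0 / 86166) × 360° = 27.34°.

27.3°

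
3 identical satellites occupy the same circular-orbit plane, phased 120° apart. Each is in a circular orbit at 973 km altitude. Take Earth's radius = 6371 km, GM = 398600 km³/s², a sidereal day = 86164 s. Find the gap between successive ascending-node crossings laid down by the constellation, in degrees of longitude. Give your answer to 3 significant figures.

8.72°

Semi-major axis a = 6371 + 973 = 7344 km. Period T = 2π√(a³/μ) = 2π√(7344³/398600) = 6263.4 s = 104.39 min.
Single-satellite node shift = (6263.4/86164) × 360° = 26.17°.
With 3 satellites evenly phased, successive equator crossings are 26.17/3 = 8.723° apart.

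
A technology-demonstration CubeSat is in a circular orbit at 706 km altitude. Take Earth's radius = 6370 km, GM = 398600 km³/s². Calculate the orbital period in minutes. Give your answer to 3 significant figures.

98.7 min

Semi-major axis a = 6370 + 706 = 7076 km. Period T = 2π√(a³/μ) = 2π√(7076³/398600) = 5923.7 s = 98.73 min.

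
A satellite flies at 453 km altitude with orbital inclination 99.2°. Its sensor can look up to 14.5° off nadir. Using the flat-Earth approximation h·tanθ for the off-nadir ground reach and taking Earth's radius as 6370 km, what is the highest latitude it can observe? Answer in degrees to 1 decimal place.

Retrograde orbit: the ground track reaches ±(180° − i) = ±(180 − 99.2) = ±80.8°.
Sensor half-swath on the ground ≈ 453·tan(14.5°) = 117 km = 1.05° of latitude.
Maximum observable latitude ≈ 80.8 + 1.05 = 81.9°.

81.9°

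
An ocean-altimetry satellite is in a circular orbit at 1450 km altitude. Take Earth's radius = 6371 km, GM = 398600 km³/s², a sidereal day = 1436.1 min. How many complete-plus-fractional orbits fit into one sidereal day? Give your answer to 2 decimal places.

Semi-major axis a = 6371 + 1450 = 7821 km. Period T = 2π√(a³/μ) = 2π√(7821³/398600) = 6883.4 s = 114.72 min.
Orbits per sidereal day = 86166 / 6883.4 = 12.518.

12.52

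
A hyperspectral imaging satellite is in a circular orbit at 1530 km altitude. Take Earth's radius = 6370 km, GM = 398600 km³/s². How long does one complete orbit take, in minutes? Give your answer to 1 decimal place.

116.5 min

Semi-major axis a = 6370 + 1530 = 7900 km. Period T = 2π√(a³/μ) = 2π√(7900³/398600) = 6988.0 s = 116.47 min.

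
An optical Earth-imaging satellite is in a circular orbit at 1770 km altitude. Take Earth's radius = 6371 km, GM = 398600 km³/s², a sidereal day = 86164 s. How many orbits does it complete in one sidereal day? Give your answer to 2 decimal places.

Semi-major axis a = 6371 + 1770 = 8141 km. Period T = 2π√(a³/μ) = 2π√(8141³/398600) = 7310.2 s = 121.84 min.
Orbits per sidereal day = 86164 / 7310.2 = 11.787.

11.79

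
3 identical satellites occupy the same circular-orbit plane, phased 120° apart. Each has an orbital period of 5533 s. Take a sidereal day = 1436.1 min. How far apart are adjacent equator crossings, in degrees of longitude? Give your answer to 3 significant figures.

7.71°

Single-satellite node shift = (5533.0/86166) × 360° = 23.12°.
With 3 satellites evenly phased, successive equator crossings are 23.12/3 = 7.706° apart.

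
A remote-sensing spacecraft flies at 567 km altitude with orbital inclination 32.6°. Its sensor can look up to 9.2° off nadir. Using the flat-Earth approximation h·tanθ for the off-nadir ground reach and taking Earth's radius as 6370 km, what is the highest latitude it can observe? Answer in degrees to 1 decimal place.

For a prograde orbit the ground track reaches latitude ±i = ±32.6°.
Sensor half-swath on the ground ≈ 567·tan(9.2°) = 92 km = 0.83° of latitude.
Maximum observable latitude ≈ 32.6 + 0.83 = 33.4°.

33.4°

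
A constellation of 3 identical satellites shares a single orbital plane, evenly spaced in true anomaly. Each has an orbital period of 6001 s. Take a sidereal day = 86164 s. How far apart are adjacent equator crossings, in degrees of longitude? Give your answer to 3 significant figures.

Single-satellite node shift = (6001.0/86164) × 360° = 25.07°.
With 3 satellites evenly phased, successive equator crossings are 25.07/3 = 8.358° apart.

8.36°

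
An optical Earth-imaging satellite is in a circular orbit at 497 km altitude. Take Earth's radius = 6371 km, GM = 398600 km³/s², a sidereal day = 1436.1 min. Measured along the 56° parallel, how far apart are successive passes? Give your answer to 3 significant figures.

1470 km

Semi-major axis a = 6371 + 497 = 6868 km. Period T = 2π√(a³/μ) = 2π√(6868³/398600) = 5664.4 s = 94.41 min.
Node shift per orbit = (5664.4/86166) × 360° = 23.67°.
Equatorial spacing = 23.67 × 111.2 km/° = 2632 km.
At 56° latitude, spacing = 2632 × cos(56°) = 1472 km.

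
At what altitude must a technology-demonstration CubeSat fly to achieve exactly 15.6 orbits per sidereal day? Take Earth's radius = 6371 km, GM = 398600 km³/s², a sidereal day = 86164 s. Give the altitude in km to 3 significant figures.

Required period T = 86164 / 15.6 = 5523.3 s.
From T = 2π√(a³/μ): a = (μ T²/4π²)^(1/3) = (398600 × 5523.3² / 4π²)^(1/3) = 6753 km.
Altitude h = a − R = 6753 − 6371 = 382 km.

382 km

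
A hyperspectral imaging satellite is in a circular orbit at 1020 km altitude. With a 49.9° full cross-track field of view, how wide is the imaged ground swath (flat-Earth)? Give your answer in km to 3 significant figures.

949 km

Half-angle = 49.9°/2 = 24.95°.
Swath width ≈ 2h·tan(θ/2) = 2 × 1020 × tan(24.95°) = 949.1 km.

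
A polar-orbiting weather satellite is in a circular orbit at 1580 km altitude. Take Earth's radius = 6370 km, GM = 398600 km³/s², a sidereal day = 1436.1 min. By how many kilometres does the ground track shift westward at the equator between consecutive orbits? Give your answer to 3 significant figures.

Semi-major axis a = 6370 + 1580 = 7950 km. Period T = 2π√(a³/μ) = 2π√(7950³/398600) = 7054.4 s = 117.57 min.
During one orbit Earth rotates (7054.4 / 86166) × 360° = 29.47°.
At the equator that is 29.47° × (2π·6370/360) km/° = 29.47 × 111.2 = 3277 km.

3280 km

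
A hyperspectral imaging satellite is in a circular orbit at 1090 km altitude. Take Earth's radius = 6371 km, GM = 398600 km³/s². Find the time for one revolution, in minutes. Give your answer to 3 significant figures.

107 min

Semi-major axis a = 6371 + 1090 = 7461 km. Period T = 2π√(a³/μ) = 2π√(7461³/398600) = 6413.7 s = 106.89 min.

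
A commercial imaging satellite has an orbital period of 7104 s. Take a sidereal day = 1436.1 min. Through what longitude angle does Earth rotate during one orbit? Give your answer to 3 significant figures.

29.7°

During one orbit Earth rotates (7104.0 / 86166) × 360° = 29.68°.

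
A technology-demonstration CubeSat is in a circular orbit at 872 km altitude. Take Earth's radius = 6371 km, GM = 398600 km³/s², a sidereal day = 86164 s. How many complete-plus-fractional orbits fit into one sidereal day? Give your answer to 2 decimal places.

14.05

Semi-major axis a = 6371 + 872 = 7243 km. Period T = 2π√(a³/μ) = 2π√(7243³/398600) = 6134.6 s = 102.24 min.
Orbits per sidereal day = 86164 / 6134.6 = 14.045.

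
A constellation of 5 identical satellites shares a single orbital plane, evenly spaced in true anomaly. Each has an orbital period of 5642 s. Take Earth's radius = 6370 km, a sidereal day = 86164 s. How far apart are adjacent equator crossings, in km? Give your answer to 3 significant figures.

Single-satellite node shift = (5642.0/86164) × 360° = 23.57°.
With 5 satellites evenly phased, successive equator crossings are 23.57/5 = 4.715° apart.
That is 4.715 × 111.2 = 524 km at the equator.

524 km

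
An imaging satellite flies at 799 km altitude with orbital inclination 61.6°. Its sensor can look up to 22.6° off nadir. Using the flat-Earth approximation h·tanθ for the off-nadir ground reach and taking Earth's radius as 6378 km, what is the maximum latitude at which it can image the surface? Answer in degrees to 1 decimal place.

64.6°

For a prograde orbit the ground track reaches latitude ±i = ±61.6°.
Sensor half-swath on the ground ≈ 799·tan(22.6°) = 333 km = 2.99° of latitude.
Maximum observable latitude ≈ 61.6 + 2.99 = 64.6°.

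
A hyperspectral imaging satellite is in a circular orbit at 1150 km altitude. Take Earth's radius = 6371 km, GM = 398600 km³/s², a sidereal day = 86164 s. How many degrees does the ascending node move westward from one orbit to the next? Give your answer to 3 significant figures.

Semi-major axis a = 6371 + 1150 = 7521 km. Period T = 2π√(a³/μ) = 2π√(7521³/398600) = 6491.2 s = 108.19 min.
During one orbit Earth rotates (6491.2 / 86164) × 360° = 27.12°.

27.1°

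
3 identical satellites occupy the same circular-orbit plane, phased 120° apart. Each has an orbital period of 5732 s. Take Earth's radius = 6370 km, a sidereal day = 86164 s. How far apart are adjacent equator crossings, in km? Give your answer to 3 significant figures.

888 km

Single-satellite node shift = (5732.0/86164) × 360° = 23.95°.
With 3 satellites evenly phased, successive equator crossings are 23.95/3 = 7.983° apart.
That is 7.983 × 111.2 = 888 km at the equator.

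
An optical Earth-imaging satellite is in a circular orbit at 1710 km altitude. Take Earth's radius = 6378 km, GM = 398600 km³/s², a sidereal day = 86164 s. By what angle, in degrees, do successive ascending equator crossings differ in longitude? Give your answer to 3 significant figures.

30.2°

Semi-major axis a = 6378 + 1710 = 8088 km. Period T = 2π√(a³/μ) = 2π√(8088³/398600) = 7238.9 s = 120.65 min.
During one orbit Earth rotates (7238.9 / 86164) × 360° = 30.24°.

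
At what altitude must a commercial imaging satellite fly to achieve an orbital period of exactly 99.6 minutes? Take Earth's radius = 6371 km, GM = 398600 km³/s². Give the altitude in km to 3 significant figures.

747 km

T = 99.6 min = 5976.0 s.
From T = 2π√(a³/μ): a = (μ T²/4π²)^(1/3) = (398600 × 5976.0² / 4π²)^(1/3) = 7118 km.
Altitude h = a − R = 7118 − 6371 = 747 km.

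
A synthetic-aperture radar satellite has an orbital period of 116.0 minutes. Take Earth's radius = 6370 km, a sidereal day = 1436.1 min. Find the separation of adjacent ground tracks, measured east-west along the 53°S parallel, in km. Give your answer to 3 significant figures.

1950 km

T = 116.0 min = 6960.0 s.
Node shift per orbit = (6960.0/86166) × 360° = 29.08°.
Equatorial spacing = 29.08 × 111.2 km/° = 3233 km.
At 53° latitude, spacing = 3233 × cos(53°) = 1946 km.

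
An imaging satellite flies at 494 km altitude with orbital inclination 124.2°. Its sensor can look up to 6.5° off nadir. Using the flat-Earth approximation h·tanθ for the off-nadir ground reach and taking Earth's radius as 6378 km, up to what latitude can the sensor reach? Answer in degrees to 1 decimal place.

Retrograde orbit: the ground track reaches ±(180° − i) = ±(180 − 124.2) = ±55.8°.
Sensor half-swath on the ground ≈ 494·tan(6.5°) = 56 km = 0.51° of latitude.
Maximum observable latitude ≈ 55.8 + 0.51 = 56.3°.

56.3°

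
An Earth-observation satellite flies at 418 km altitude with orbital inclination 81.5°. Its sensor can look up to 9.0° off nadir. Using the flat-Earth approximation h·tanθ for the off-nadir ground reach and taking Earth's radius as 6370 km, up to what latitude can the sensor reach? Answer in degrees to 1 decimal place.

82.1°

For a prograde orbit the ground track reaches latitude ±i = ±81.5°.
Sensor half-swath on the ground ≈ 418·tan(9.0°) = 66 km = 0.60° of latitude.
Maximum observable latitude ≈ 81.5 + 0.60 = 82.1°.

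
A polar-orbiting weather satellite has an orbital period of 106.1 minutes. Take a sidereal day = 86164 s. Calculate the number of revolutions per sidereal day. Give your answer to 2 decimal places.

T = 106.1 min = 6366.0 s.
Orbits per sidereal day = 86164 / 6366.0 = 13.535.

13.54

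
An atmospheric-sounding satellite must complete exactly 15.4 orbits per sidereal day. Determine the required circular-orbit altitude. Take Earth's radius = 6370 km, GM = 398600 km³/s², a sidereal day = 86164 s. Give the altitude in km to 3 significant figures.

442 km

Required period T = 86164 / 15.4 = 5595.1 s.
From T = 2π√(a³/μ): a = (μ T²/4π²)^(1/3) = (398600 × 5595.1² / 4π²)^(1/3) = 6812 km.
Altitude h = a − R = 6812 − 6370 = 442 km.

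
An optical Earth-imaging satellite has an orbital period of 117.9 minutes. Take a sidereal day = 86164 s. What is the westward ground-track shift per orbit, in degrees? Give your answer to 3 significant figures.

T = 117.9 min = 7074.0 s.
During one orbit Earth rotates (7074.0 / 86164) × 360° = 29.56°.

29.6°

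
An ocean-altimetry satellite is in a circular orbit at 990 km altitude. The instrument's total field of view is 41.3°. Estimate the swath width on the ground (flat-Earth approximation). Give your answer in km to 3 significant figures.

Half-angle = 41.3°/2 = 20.65°.
Swath width ≈ 2h·tan(θ/2) = 2 × 990 × tan(20.65°) = 746.2 km.

746 km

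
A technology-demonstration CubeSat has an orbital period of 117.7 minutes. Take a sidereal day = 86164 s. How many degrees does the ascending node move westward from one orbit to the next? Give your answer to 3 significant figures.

T = 117.7 min = 7062.0 s.
During one orbit Earth rotates (7062.0 / 86164) × 360° = 29.51°.

29.5°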